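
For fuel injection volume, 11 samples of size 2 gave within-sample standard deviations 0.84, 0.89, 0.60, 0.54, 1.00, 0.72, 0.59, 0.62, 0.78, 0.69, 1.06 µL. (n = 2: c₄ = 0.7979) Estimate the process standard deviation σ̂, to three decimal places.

s̄ = (0.84 + 0.89 + 0.60 + 0.54 + 1.00 + 0.72 + 0.59 + 0.62 + 0.78 + 0.69 + 1.06) / 11 = 0.7573
σ̂ = s̄ / c₄ = 0.7573 / 0.7979 = 0.9491

0.949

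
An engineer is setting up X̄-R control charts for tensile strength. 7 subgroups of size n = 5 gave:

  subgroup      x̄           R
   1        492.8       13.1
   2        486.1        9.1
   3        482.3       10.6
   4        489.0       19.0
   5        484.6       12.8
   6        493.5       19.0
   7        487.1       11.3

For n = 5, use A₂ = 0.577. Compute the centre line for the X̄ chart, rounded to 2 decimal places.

487.91

X̄̄ = (492.8 + 486.1 + 482.3 + 489.0 + 484.6 + 493.5 + 487.1) / 7 = 3415.4000 / 7 = 487.9143
CL = X̄̄ = 487.9143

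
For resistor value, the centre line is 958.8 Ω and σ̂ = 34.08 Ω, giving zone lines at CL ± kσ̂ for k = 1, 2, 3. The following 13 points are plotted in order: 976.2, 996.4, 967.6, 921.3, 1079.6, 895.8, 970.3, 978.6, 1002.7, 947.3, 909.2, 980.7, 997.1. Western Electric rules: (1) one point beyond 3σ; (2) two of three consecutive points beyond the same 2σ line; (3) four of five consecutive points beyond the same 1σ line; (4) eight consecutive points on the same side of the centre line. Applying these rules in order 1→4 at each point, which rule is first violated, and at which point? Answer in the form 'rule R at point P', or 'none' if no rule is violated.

Zone of each point (C = within 1σ̂, B = 1σ̂–2σ̂, A = 2σ̂–3σ̂, * = beyond 3σ̂; sign = side of CL): 1:+C, 2:+B, 3:+C, 4:-B, 5:+*, 6:-B, 7:+C, 8:+C, 9:+B, 10:-C, 11:-B, 12:+C, 13:+B
Rule 1 (one point beyond the 3σ limits) is satisfied at point 5.

rule 1 at point 5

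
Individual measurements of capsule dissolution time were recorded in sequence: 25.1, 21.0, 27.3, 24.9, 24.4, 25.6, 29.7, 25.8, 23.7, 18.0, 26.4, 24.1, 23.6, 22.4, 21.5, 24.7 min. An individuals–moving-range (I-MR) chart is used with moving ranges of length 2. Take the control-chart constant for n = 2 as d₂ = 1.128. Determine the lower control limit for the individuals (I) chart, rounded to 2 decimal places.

15.96

X̄ = (25.1 + 21.0 + 27.3 + 24.9 + 24.4 + 25.6 + 29.7 + 25.8 + 23.7 + 18.0 + 26.4 + 24.1 + 23.6 + 22.4 + 21.5 + 24.7) / 16 = 24.2625
Moving ranges: 4.1, 6.3, 2.4, 0.5, 1.2, 4.1, 3.9, 2.1, 5.7, 8.4, 2.3, 0.5, 1.2, 0.9, 3.2; M̄R̄ = 46.8000 / 15 = 3.1200
LCL = X̄ − 3·M̄R̄/d₂ = 24.2625 − 3 × 3.1200 / 1.128 = 15.9646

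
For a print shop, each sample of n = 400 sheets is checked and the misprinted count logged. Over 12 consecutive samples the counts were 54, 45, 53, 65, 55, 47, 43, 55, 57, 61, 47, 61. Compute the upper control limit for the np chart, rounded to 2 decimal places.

p̄ = Σdᵢ / (k·n) = 643 / (12 × 400) = 0.13396
UCL = np̄ + 3·√(np̄(1−p̄)) = 53.5833 + 3 × √(53.5833×0.86604) = 53.5833 + 3 × 6.8122 = 74.0198

74.02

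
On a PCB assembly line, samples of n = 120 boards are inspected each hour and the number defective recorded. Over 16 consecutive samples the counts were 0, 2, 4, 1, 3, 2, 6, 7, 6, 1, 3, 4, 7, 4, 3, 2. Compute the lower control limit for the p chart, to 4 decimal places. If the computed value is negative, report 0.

0.0000

p̄ = Σdᵢ / (k·n) = 55 / (16 × 120) = 0.02865
LCL = p̄ − 3·√(p̄(1−p̄)/n) = 0.02865 − 3 × 0.01523 = -0.01704 → 0 (negative, so LCL = 0)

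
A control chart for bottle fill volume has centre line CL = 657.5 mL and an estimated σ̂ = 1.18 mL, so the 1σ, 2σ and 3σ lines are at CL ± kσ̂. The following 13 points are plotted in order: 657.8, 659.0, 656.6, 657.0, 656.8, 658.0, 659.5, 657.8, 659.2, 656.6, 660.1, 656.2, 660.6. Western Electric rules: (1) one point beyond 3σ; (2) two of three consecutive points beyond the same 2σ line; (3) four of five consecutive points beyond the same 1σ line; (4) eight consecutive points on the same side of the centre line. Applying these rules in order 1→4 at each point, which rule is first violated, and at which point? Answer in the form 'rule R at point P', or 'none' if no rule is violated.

Zone of each point (C = within 1σ̂, B = 1σ̂–2σ̂, A = 2σ̂–3σ̂, * = beyond 3σ̂; sign = side of CL): 1:+C, 2:+B, 3:-C, 4:-C, 5:-C, 6:+C, 7:+B, 8:+C, 9:+B, 10:-C, 11:+A, 12:-B, 13:+A
Rule 2 (two of three consecutive points beyond the same 2σ limit) is satisfied at point 13.

rule 2 at point 13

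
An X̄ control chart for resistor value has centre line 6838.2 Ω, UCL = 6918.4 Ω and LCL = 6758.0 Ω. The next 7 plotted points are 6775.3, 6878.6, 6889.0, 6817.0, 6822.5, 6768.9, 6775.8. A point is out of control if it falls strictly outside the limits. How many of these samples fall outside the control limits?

0

All 7 points lie within [6758.0, 6918.4].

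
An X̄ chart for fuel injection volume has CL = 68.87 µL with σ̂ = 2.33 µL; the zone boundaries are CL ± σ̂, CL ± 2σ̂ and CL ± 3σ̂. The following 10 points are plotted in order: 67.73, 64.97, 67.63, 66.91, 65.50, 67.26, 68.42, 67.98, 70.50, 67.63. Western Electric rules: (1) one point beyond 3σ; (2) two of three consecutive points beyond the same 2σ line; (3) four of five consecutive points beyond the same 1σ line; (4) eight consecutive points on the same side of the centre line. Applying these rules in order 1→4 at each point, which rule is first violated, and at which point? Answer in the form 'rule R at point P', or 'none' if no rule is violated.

Zone of each point (C = within 1σ̂, B = 1σ̂–2σ̂, A = 2σ̂–3σ̂, * = beyond 3σ̂; sign = side of CL): 1:-C, 2:-B, 3:-C, 4:-C, 5:-B, 6:-C, 7:-C, 8:-C, 9:+C, 10:-C
Rule 4 (eight consecutive points on the same side of the centre line) is satisfied at point 8.

rule 4 at point 8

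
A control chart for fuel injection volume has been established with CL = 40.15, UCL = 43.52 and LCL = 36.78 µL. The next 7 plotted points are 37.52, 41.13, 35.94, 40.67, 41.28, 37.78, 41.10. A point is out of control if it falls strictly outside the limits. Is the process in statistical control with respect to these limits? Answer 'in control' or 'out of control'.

out of control

Compare each point to [36.78, 43.52]: sample 3 = 35.94 < LCL.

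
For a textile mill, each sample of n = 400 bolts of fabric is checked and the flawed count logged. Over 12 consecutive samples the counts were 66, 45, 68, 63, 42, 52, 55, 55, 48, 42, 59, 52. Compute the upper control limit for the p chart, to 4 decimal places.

0.1860

p̄ = Σdᵢ / (k·n) = 647 / (12 × 400) = 0.13479
UCL = p̄ + 3·√(p̄(1−p̄)/n) = 0.13479 + 3 × √(0.13479×0.86521/400) = 0.13479 + 3 × 0.01708 = 0.18602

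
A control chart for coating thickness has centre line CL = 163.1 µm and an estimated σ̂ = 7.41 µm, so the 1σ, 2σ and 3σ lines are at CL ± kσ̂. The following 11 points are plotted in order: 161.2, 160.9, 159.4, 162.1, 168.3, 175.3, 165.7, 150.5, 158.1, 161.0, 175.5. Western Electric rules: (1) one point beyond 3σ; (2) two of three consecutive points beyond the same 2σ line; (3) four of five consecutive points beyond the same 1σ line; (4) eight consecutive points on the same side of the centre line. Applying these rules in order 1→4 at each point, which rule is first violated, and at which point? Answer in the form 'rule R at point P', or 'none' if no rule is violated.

Zone of each point (C = within 1σ̂, B = 1σ̂–2σ̂, A = 2σ̂–3σ̂, * = beyond 3σ̂; sign = side of CL): 1:-C, 2:-C, 3:-C, 4:-C, 5:+C, 6:+B, 7:+C, 8:-B, 9:-C, 10:-C, 11:+B
No rule fires across all 11 points.

none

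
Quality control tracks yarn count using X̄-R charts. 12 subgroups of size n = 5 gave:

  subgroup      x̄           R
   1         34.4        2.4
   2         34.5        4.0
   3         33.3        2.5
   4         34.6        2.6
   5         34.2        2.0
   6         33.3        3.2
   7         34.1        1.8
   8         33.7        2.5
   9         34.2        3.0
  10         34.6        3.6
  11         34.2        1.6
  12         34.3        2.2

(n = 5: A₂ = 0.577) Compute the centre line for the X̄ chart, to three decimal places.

X̄̄ = (34.4 + 34.5 + 33.3 + 34.6 + 34.2 + 33.3 + 34.1 + 33.7 + 34.2 + 34.6 + 34.2 + 34.3) / 12 = 409.4000 / 12 = 34.1167
CL = X̄̄ = 34.1167

34.117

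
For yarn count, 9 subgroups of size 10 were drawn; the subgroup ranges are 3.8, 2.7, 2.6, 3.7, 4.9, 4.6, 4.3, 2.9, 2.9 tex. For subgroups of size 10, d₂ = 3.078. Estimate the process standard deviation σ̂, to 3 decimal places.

1.170

R̄ = (3.8 + 2.7 + 2.6 + 3.7 + 4.9 + 4.6 + 4.3 + 2.9 + 2.9) / 9 = 3.6000
σ̂ = R̄ / d₂ = 3.6000 / 3.078 = 1.1696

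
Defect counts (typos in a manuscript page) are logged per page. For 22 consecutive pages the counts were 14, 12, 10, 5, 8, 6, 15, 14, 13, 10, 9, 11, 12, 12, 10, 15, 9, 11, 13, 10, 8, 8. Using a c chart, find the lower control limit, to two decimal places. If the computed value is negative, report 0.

0.88

c̄ = (14 + 12 + 10 + 5 + 8 + 6 + 15 + 14 + 13 + 10 + 9 + 11 + 12 + 12 + 10 + 15 + 9 + 11 + 13 + 10 + 8 + 8) / 22 = 235 / 22 = 10.6818
LCL = c̄ − 3√c̄ = 10.6818 − 3 × 3.2683 = 0.8769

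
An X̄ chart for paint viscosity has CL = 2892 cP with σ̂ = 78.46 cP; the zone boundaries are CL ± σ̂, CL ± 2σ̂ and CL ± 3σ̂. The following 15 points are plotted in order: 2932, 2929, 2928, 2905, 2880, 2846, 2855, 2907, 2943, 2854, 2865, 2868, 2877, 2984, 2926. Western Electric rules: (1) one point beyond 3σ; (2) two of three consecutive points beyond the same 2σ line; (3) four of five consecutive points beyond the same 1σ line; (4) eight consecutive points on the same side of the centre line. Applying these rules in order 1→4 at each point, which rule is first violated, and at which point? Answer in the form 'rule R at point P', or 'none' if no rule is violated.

none

Zone of each point (C = within 1σ̂, B = 1σ̂–2σ̂, A = 2σ̂–3σ̂, * = beyond 3σ̂; sign = side of CL): 1:+C, 2:+C, 3:+C, 4:+C, 5:-C, 6:-C, 7:-C, 8:+C, 9:+C, 10:-C, 11:-C, 12:-C, 13:-C, 14:+B, 15:+C
No rule fires across all 15 points.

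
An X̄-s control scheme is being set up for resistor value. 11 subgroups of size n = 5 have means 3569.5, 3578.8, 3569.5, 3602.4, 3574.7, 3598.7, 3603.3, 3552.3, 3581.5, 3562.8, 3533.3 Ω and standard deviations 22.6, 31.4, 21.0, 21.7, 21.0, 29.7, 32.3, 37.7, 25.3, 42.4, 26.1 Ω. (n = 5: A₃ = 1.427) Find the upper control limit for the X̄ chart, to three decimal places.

3615.535

X̄̄ = (3569.5 + 3578.8 + 3569.5 + 3602.4 + 3574.7 + 3598.7 + 3603.3 + 3552.3 + 3581.5 + 3562.8 + 3533.3) / 11 = 3575.1636
s̄ = (22.6 + 31.4 + 21.0 + 21.7 + 21.0 + 29.7 + 32.3 + 37.7 + 25.3 + 42.4 + 26.1) / 11 = 28.2909
UCL = X̄̄ + A₃·s̄ = 3575.1636 + 1.427 × 28.2909 = 3615.5348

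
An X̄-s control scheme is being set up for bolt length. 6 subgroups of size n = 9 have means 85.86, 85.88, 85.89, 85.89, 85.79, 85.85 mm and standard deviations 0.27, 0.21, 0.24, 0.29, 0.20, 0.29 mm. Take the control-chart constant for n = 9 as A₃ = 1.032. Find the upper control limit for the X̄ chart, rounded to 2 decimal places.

X̄̄ = (85.86 + 85.88 + 85.89 + 85.89 + 85.79 + 85.85) / 6 = 85.8600
s̄ = (0.27 + 0.21 + 0.24 + 0.29 + 0.20 + 0.29) / 6 = 0.2500
UCL = X̄̄ + A₃·s̄ = 85.8600 + 1.032 × 0.2500 = 86.1180

86.12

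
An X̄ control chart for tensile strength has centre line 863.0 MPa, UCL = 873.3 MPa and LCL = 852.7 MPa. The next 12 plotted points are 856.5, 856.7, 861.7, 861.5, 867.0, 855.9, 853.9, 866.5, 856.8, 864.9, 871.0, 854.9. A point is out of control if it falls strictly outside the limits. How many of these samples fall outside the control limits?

0

All 12 points lie within [852.7, 873.3].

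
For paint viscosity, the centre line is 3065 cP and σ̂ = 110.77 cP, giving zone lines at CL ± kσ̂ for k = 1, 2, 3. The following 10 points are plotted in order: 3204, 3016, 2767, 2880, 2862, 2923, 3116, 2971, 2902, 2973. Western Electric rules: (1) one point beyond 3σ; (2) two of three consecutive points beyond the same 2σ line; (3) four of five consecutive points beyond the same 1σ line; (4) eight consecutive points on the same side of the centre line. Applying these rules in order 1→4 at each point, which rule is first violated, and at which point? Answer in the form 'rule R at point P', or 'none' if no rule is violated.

rule 3 at point 6

Zone of each point (C = within 1σ̂, B = 1σ̂–2σ̂, A = 2σ̂–3σ̂, * = beyond 3σ̂; sign = side of CL): 1:+B, 2:-C, 3:-A, 4:-B, 5:-B, 6:-B, 7:+C, 8:-C, 9:-B, 10:-C
Rule 3 (four of five consecutive points beyond the same 1σ limit) is satisfied at point 6.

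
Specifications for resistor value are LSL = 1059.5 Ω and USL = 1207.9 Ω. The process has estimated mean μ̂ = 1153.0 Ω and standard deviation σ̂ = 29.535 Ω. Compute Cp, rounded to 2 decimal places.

0.84

Cp = (USL − LSL) / (6σ̂) = (1207.9 − 1059.5) / (6 × 29.535) = 148.4000 / 177.2100 = 0.8374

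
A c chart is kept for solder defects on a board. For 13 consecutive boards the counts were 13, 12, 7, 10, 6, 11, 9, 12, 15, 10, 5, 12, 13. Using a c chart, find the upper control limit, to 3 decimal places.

20.052

c̄ = (13 + 12 + 7 + 10 + 6 + 11 + 9 + 12 + 15 + 10 + 5 + 12 + 13) / 13 = 135 / 13 = 10.3846
UCL = c̄ + 3√c̄ = 10.3846 + 3 × √10.3846 = 10.3846 + 3 × 3.2225 = 20.0522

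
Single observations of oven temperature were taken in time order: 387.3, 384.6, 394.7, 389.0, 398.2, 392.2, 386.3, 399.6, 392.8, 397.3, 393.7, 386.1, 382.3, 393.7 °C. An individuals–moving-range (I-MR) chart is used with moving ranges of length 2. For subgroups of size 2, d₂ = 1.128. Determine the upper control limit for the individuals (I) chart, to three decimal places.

409.807

X̄ = (387.3 + 384.6 + 394.7 + 389.0 + 398.2 + 392.2 + 386.3 + 399.6 + 392.8 + 397.3 + 393.7 + 386.1 + 382.3 + 393.7) / 14 = 391.2714
Moving ranges: 2.7, 10.1, 5.7, 9.2, 6.0, 5.9, 13.3, 6.8, 4.5, 3.6, 7.6, 3.8, 11.4; M̄R̄ = 90.6000 / 13 = 6.9692
UCL = X̄ + 3·M̄R̄/d₂ = 391.2714 + 3 × 6.9692 / 1.128 = 409.8066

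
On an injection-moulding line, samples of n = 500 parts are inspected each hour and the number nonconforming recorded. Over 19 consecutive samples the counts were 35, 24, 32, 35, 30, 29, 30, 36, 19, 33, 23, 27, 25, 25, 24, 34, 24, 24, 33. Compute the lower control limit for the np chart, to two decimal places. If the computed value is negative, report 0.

12.97

p̄ = Σdᵢ / (k·n) = 542 / (19 × 500) = 0.05705
LCL = np̄ − 3·√(np̄(1−p̄)) = 28.5263 − 3 × 5.1864 = 12.9671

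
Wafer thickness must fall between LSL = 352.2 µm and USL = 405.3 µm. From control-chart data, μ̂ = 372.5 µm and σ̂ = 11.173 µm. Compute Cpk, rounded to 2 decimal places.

Cpu = (USL − μ̂) / (3σ̂) = (405.3 − 372.5) / (3 × 11.173) = 0.9785; Cpl = (μ̂ − LSL) / (3σ̂) = (372.5 − 352.2) / (3 × 11.173) = 0.6056; Cpk = min(Cpu, Cpl) = 0.6056

0.61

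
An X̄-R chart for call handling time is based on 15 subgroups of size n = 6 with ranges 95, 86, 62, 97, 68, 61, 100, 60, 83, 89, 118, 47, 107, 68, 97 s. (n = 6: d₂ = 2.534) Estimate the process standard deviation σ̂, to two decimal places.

R̄ = (95 + 86 + 62 + 97 + 68 + 61 + 100 + 60 + 83 + 89 + 118 + 47 + 107 + 68 + 97) / 15 = 82.5333
σ̂ = R̄ / d₂ = 82.5333 / 2.534 = 32.5704

32.57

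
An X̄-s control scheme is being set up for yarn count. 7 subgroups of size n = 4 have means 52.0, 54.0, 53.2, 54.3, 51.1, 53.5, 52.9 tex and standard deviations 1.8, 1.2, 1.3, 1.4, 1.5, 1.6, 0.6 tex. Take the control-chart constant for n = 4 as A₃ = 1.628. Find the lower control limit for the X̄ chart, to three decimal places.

X̄̄ = (52.0 + 54.0 + 53.2 + 54.3 + 51.1 + 53.5 + 52.9) / 7 = 53.0000
s̄ = (1.8 + 1.2 + 1.3 + 1.4 + 1.5 + 1.6 + 0.6) / 7 = 1.3429
LCL = X̄̄ − A₃·s̄ = 53.0000 − 1.628 × 1.3429 = 50.8138

50.814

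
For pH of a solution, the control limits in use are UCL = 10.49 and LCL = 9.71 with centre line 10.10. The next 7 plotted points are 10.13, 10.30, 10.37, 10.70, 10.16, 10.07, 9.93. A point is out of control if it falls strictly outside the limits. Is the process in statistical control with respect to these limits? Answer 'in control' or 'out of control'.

out of control

Compare each point to [9.71, 10.49]: sample 4 = 10.70 > UCL.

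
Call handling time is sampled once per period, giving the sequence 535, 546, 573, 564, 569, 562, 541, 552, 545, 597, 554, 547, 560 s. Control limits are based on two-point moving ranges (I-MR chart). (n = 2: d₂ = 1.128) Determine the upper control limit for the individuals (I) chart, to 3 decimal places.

604.515

X̄ = (535 + 546 + 573 + 564 + 569 + 562 + 541 + 552 + 545 + 597 + 554 + 547 + 560) / 13 = 557.3077
Moving ranges: 11, 27, 9, 5, 7, 21, 11, 7, 52, 43, 7, 13; M̄R̄ = 213.0000 / 12 = 17.7500
UCL = X̄ + 3·M̄R̄/d₂ = 557.3077 + 3 × 17.7500 / 1.128 = 604.5151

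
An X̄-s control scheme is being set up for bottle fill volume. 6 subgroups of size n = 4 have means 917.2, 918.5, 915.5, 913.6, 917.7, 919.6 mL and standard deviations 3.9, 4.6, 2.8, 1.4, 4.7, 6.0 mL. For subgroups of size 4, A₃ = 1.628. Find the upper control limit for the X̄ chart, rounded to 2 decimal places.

923.37

X̄̄ = (917.2 + 918.5 + 915.5 + 913.6 + 917.7 + 919.6) / 6 = 917.0167
s̄ = (3.9 + 4.6 + 2.8 + 1.4 + 4.7 + 6.0) / 6 = 3.9000
UCL = X̄̄ + A₃·s̄ = 917.0167 + 1.628 × 3.9000 = 923.3659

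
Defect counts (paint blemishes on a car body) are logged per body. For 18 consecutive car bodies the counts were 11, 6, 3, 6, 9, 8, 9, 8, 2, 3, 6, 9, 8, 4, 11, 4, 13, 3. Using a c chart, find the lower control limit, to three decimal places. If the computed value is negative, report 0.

0.000

c̄ = (11 + 6 + 3 + 6 + 9 + 8 + 9 + 8 + 2 + 3 + 6 + 9 + 8 + 4 + 11 + 4 + 13 + 3) / 18 = 123 / 18 = 6.8333
LCL = c̄ − 3√c̄ = 6.8333 − 3 × 2.6141 = -1.0089 → 0 (cannot be negative)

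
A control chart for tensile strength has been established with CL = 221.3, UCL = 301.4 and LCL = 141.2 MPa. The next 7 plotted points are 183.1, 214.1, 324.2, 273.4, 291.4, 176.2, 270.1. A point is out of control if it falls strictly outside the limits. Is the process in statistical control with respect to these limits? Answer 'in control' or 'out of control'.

Compare each point to [141.2, 301.4]: sample 3 = 324.2 > UCL.

out of control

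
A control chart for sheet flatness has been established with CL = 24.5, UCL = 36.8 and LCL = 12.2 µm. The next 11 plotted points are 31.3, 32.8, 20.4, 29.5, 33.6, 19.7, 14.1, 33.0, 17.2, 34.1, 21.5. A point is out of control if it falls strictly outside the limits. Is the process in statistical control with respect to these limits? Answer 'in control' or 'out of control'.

in control

All 11 points lie within [12.2, 36.8].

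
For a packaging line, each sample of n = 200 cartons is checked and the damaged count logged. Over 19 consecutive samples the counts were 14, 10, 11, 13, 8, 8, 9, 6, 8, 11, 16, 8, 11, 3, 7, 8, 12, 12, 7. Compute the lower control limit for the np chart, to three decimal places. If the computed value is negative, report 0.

p̄ = Σdᵢ / (k·n) = 182 / (19 × 200) = 0.04789
LCL = np̄ − 3·√(np̄(1−p̄)) = 9.5789 − 3 × 3.0200 = 0.5191

0.519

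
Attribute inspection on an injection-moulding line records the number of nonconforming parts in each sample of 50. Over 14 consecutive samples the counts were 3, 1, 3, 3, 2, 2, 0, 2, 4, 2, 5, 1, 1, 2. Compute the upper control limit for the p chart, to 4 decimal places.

0.1316

p̄ = Σdᵢ / (k·n) = 31 / (14 × 50) = 0.04429
UCL = p̄ + 3·√(p̄(1−p̄)/n) = 0.04429 + 3 × √(0.04429×0.95571/50) = 0.04429 + 3 × 0.02909 = 0.13157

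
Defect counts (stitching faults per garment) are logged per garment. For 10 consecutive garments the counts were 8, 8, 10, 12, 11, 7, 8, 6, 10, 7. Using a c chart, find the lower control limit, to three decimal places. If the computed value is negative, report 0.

0.000

c̄ = (8 + 8 + 10 + 12 + 11 + 7 + 8 + 6 + 10 + 7) / 10 = 87 / 10 = 8.7000
LCL = c̄ − 3√c̄ = 8.7000 − 3 × 2.9496 = -0.1487 → 0 (cannot be negative)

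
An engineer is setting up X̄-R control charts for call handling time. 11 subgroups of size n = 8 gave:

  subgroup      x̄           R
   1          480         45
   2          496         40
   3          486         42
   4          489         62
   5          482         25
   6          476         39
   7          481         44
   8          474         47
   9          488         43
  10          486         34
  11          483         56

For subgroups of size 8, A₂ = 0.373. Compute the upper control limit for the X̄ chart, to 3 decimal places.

X̄̄ = (480 + 496 + 486 + 489 + 482 + 476 + 481 + 474 + 488 + 486 + 483) / 11 = 5321.0000 / 11 = 483.7273
R̄ = (45 + 40 + 42 + 62 + 25 + 39 + 44 + 47 + 43 + 34 + 56) / 11 = 477.0000 / 11 = 43.3636
UCL = X̄̄ + A₂·R̄ = 483.7273 + 0.373 × 43.3636 = 499.9019

499.902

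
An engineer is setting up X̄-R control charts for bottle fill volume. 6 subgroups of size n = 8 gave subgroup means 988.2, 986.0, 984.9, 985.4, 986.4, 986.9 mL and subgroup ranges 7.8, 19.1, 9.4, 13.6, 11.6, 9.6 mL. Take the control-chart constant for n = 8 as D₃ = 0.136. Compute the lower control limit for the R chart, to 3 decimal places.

R̄ = (7.8 + 19.1 + 9.4 + 13.6 + 11.6 + 9.6) / 6 = 71.1000 / 6 = 11.8500
LCL_R = D₃·R̄ = 0.136 × 11.8500 = 1.6116

1.612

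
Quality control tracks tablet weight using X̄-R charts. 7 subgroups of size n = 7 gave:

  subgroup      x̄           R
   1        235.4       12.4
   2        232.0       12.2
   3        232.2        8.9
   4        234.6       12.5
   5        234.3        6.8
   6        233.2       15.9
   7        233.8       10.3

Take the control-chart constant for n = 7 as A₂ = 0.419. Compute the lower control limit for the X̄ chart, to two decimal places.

228.91

X̄̄ = (235.4 + 232.0 + 232.2 + 234.6 + 234.3 + 233.2 + 233.8) / 7 = 1635.5000 / 7 = 233.6429
R̄ = (12.4 + 12.2 + 8.9 + 12.5 + 6.8 + 15.9 + 10.3) / 7 = 79.0000 / 7 = 11.2857
LCL = X̄̄ − A₂·R̄ = 233.6429 − 0.419 × 11.2857 = 228.9141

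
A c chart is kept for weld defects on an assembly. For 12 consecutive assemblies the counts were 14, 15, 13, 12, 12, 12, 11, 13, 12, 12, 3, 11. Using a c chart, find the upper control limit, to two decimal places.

21.91

c̄ = (14 + 15 + 13 + 12 + 12 + 12 + 11 + 13 + 12 + 12 + 3 + 11) / 12 = 140 / 12 = 11.6667
UCL = c̄ + 3√c̄ = 11.6667 + 3 × √11.6667 = 11.6667 + 3 × 3.4157 = 21.9136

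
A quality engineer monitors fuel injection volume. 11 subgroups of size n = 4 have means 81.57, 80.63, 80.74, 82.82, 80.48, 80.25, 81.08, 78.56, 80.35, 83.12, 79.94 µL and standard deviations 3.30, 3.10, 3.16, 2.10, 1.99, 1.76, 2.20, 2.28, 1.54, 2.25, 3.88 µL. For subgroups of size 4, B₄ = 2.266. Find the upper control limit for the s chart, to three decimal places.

5.677

s̄ = (3.30 + 3.10 + 3.16 + 2.10 + 1.99 + 1.76 + 2.20 + 2.28 + 1.54 + 2.25 + 3.88) / 11 = 2.5055
UCL_s = B₄·s̄ = 2.266 × 2.5055 = 5.6774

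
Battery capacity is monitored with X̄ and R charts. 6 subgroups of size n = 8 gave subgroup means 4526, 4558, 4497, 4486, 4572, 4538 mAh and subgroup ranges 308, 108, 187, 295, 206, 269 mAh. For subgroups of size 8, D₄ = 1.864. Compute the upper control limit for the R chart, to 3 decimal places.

R̄ = (308 + 108 + 187 + 295 + 206 + 269) / 6 = 1373.0000 / 6 = 228.8333
UCL_R = D₄·R̄ = 1.864 × 228.8333 = 426.5453

426.545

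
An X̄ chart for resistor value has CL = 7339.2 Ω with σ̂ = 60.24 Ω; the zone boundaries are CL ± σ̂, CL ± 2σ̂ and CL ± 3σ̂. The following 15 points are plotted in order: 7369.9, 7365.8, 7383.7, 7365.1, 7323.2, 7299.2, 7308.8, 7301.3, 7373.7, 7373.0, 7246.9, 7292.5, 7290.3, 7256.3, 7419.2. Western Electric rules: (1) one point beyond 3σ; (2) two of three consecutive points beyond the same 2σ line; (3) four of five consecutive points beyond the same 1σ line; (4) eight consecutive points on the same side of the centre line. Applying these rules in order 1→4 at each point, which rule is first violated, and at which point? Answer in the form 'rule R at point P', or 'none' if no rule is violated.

Zone of each point (C = within 1σ̂, B = 1σ̂–2σ̂, A = 2σ̂–3σ̂, * = beyond 3σ̂; sign = side of CL): 1:+C, 2:+C, 3:+C, 4:+C, 5:-C, 6:-C, 7:-C, 8:-C, 9:+C, 10:+C, 11:-B, 12:-C, 13:-C, 14:-B, 15:+B
No rule fires across all 15 points.

none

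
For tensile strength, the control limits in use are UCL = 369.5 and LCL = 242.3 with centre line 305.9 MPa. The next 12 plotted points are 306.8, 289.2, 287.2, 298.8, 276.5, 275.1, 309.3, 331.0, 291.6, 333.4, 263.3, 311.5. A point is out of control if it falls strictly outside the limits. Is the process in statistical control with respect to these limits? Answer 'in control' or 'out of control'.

in control

All 12 points lie within [242.3, 369.5].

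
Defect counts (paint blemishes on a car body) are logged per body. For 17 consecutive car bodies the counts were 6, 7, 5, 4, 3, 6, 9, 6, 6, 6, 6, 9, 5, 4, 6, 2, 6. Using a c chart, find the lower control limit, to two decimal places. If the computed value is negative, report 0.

c̄ = (6 + 7 + 5 + 4 + 3 + 6 + 9 + 6 + 6 + 6 + 6 + 9 + 5 + 4 + 6 + 2 + 6) / 17 = 96 / 17 = 5.6471
LCL = c̄ − 3√c̄ = 5.6471 − 3 × 2.3764 = -1.4820 → 0 (cannot be negative)

0.00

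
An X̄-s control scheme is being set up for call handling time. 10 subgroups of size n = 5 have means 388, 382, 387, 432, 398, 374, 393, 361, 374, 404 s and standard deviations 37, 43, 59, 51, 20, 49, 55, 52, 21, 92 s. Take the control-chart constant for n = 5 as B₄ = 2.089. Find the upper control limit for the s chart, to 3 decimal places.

100.063

s̄ = (37 + 43 + 59 + 51 + 20 + 49 + 55 + 52 + 21 + 92) / 10 = 47.9000
UCL_s = B₄·s̄ = 2.089 × 47.9000 = 100.0631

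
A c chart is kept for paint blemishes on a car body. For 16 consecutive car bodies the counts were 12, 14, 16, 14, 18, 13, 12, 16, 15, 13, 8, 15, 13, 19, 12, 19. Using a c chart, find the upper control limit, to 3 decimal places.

25.662

c̄ = (12 + 14 + 16 + 14 + 18 + 13 + 12 + 16 + 15 + 13 + 8 + 15 + 13 + 19 + 12 + 19) / 16 = 229 / 16 = 14.3125
UCL = c̄ + 3√c̄ = 14.3125 + 3 × √14.3125 = 14.3125 + 3 × 3.7832 = 25.6621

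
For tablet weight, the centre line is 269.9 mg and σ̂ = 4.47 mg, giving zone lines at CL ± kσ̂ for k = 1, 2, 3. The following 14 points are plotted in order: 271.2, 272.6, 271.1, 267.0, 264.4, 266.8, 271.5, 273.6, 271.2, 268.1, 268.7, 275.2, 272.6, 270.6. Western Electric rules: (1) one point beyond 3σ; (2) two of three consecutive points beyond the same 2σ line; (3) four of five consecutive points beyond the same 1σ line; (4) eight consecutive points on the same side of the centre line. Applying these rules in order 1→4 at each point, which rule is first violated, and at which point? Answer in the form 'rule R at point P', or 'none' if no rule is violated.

none

Zone of each point (C = within 1σ̂, B = 1σ̂–2σ̂, A = 2σ̂–3σ̂, * = beyond 3σ̂; sign = side of CL): 1:+C, 2:+C, 3:+C, 4:-C, 5:-B, 6:-C, 7:+C, 8:+C, 9:+C, 10:-C, 11:-C, 12:+B, 13:+C, 14:+C
No rule fires across all 14 points.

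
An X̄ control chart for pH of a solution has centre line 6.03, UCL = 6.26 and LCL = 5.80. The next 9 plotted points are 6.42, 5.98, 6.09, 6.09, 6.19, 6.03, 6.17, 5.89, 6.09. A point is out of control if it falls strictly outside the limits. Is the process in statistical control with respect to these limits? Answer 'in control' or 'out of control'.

Compare each point to [5.80, 6.26]: sample 1 = 6.42 > UCL.

out of control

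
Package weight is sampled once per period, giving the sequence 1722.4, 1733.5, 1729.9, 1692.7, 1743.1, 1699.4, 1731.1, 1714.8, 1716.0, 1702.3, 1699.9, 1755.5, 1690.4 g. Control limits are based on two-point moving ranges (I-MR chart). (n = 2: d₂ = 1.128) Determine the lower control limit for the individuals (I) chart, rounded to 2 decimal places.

1644.19

X̄ = (1722.4 + 1733.5 + 1729.9 + 1692.7 + 1743.1 + 1699.4 + 1731.1 + 1714.8 + 1716.0 + 1702.3 + 1699.9 + 1755.5 + 1690.4) / 13 = 1717.7692
Moving ranges: 11.1, 3.6, 37.2, 50.4, 43.7, 31.7, 16.3, 1.2, 13.7, 2.4, 55.6, 65.1; M̄R̄ = 332.0000 / 12 = 27.6667
LCL = X̄ − 3·M̄R̄/d₂ = 1717.7692 − 3 × 27.6667 / 1.128 = 1644.1877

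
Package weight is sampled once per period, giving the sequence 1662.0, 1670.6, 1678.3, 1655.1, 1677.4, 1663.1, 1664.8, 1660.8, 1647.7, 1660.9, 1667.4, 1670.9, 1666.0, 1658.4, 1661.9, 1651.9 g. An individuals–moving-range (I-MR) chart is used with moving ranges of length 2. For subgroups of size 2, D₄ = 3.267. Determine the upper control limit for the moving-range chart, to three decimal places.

31.385

Moving ranges: 8.6, 7.7, 23.2, 22.3, 14.3, 1.7, 4.0, 13.1, 13.2, 6.5, 3.5, 4.9, 7.6, 3.5, 10.0; M̄R̄ = 144.1000 / 15 = 9.6067
UCL_MR = D₄·M̄R̄ = 3.267 × 9.6067 = 31.3850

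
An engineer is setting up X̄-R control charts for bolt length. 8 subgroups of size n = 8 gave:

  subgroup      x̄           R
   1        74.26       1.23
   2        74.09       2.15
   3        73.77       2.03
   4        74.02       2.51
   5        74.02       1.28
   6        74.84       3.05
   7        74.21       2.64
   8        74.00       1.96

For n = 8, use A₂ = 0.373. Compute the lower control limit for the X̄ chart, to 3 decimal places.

X̄̄ = (74.26 + 74.09 + 73.77 + 74.02 + 74.02 + 74.84 + 74.21 + 74.00) / 8 = 593.2100 / 8 = 74.1513
R̄ = (1.23 + 2.15 + 2.03 + 2.51 + 1.28 + 3.05 + 2.64 + 1.96) / 8 = 16.8500 / 8 = 2.1062
LCL = X̄̄ − A₂·R̄ = 74.1513 − 0.373 × 2.1062 = 73.3656

73.366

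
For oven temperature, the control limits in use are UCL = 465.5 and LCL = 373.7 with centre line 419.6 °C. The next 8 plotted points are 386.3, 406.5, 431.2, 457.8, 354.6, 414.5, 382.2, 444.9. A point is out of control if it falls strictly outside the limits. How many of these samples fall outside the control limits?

Compare each point to [373.7, 465.5]: sample 5 = 354.6 < LCL.

1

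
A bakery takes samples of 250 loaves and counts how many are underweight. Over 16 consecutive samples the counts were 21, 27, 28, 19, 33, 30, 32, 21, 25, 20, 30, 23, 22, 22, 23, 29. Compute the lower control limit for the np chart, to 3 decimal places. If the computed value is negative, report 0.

11.004

p̄ = Σdᵢ / (k·n) = 405 / (16 × 250) = 0.10125
LCL = np̄ − 3·√(np̄(1−p̄)) = 25.3125 − 3 × 4.7697 = 11.0035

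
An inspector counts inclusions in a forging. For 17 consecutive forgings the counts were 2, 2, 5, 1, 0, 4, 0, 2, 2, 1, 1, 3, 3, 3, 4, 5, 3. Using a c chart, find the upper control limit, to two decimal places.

c̄ = (2 + 2 + 5 + 1 + 0 + 4 + 0 + 2 + 2 + 1 + 1 + 3 + 3 + 3 + 4 + 5 + 3) / 17 = 41 / 17 = 2.4118
UCL = c̄ + 3√c̄ = 2.4118 + 3 × √2.4118 = 2.4118 + 3 × 1.5530 = 7.0707

7.07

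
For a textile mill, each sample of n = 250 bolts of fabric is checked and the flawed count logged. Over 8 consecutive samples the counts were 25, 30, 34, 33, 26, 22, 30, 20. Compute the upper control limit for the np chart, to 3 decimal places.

42.342

p̄ = Σdᵢ / (k·n) = 220 / (8 × 250) = 0.11000
UCL = np̄ + 3·√(np̄(1−p̄)) = 27.5000 + 3 × √(27.5000×0.89000) = 27.5000 + 3 × 4.9472 = 42.3417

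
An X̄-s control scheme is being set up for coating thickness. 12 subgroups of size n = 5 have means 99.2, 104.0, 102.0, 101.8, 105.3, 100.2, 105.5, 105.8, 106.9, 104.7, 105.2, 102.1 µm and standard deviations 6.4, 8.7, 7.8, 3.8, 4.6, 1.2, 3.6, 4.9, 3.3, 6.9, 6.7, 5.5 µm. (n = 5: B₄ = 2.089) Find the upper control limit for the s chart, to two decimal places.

s̄ = (6.4 + 8.7 + 7.8 + 3.8 + 4.6 + 1.2 + 3.6 + 4.9 + 3.3 + 6.9 + 6.7 + 5.5) / 12 = 5.2833
UCL_s = B₄·s̄ = 2.089 × 5.2833 = 11.0369

11.04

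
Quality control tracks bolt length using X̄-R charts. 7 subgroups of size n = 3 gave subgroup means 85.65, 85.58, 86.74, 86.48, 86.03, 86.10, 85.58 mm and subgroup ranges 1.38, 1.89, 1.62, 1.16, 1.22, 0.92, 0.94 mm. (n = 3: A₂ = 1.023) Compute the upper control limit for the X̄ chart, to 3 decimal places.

X̄̄ = (85.65 + 85.58 + 86.74 + 86.48 + 86.03 + 86.10 + 85.58) / 7 = 602.1600 / 7 = 86.0229
R̄ = (1.38 + 1.89 + 1.62 + 1.16 + 1.22 + 0.92 + 0.94) / 7 = 9.1300 / 7 = 1.3043
UCL = X̄̄ + A₂·R̄ = 86.0229 + 1.023 × 1.3043 = 87.3571

87.357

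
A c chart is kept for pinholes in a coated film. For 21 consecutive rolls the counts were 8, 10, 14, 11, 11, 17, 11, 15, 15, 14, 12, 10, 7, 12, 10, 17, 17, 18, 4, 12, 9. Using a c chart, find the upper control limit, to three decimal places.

22.529

c̄ = (8 + 10 + 14 + 11 + 11 + 17 + 11 + 15 + 15 + 14 + 12 + 10 + 7 + 12 + 10 + 17 + 17 + 18 + 4 + 12 + 9) / 21 = 254 / 21 = 12.0952
UCL = c̄ + 3√c̄ = 12.0952 + 3 × √12.0952 = 12.0952 + 3 × 3.4778 = 22.5287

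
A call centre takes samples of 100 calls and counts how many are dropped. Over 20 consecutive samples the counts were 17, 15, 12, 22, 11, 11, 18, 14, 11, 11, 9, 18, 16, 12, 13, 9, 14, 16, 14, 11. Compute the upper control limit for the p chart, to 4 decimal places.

p̄ = Σdᵢ / (k·n) = 274 / (20 × 100) = 0.13700
UCL = p̄ + 3·√(p̄(1−p̄)/n) = 0.13700 + 3 × √(0.13700×0.86300/100) = 0.13700 + 3 × 0.03438 = 0.24015

0.2402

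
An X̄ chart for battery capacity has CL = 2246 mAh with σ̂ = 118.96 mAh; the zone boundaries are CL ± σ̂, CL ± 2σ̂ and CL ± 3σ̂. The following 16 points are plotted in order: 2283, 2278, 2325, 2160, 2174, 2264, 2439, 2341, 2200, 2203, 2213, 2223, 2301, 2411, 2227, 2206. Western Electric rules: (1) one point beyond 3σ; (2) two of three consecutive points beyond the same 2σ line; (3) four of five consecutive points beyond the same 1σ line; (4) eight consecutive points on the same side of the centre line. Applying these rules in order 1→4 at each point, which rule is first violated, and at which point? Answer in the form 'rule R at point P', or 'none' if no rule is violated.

none

Zone of each point (C = within 1σ̂, B = 1σ̂–2σ̂, A = 2σ̂–3σ̂, * = beyond 3σ̂; sign = side of CL): 1:+C, 2:+C, 3:+C, 4:-C, 5:-C, 6:+C, 7:+B, 8:+C, 9:-C, 10:-C, 11:-C, 12:-C, 13:+C, 14:+B, 15:-C, 16:-C
No rule fires across all 16 points.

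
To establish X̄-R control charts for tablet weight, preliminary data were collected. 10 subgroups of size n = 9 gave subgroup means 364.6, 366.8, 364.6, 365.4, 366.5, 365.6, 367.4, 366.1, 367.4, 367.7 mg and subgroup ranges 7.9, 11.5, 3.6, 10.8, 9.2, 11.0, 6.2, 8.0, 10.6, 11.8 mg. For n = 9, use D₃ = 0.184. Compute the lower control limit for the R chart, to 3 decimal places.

R̄ = (7.9 + 11.5 + 3.6 + 10.8 + 9.2 + 11.0 + 6.2 + 8.0 + 10.6 + 11.8) / 10 = 90.6000 / 10 = 9.0600
LCL_R = D₃·R̄ = 0.184 × 9.0600 = 1.6670

1.667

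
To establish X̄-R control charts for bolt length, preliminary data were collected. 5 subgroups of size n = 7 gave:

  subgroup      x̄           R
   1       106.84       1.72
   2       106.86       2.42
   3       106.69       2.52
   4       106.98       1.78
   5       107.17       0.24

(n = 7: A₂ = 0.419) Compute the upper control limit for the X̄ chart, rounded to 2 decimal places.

X̄̄ = (106.84 + 106.86 + 106.69 + 106.98 + 107.17) / 5 = 534.5400 / 5 = 106.9080
R̄ = (1.72 + 2.42 + 2.52 + 1.78 + 0.24) / 5 = 8.6800 / 5 = 1.7360
UCL = X̄̄ + A₂·R̄ = 106.9080 + 0.419 × 1.7360 = 107.6354

107.64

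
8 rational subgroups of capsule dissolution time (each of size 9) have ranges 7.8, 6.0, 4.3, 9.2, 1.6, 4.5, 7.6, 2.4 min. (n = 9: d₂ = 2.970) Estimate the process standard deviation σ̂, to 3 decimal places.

1.827

R̄ = (7.8 + 6.0 + 4.3 + 9.2 + 1.6 + 4.5 + 7.6 + 2.4) / 8 = 5.4250
σ̂ = R̄ / d₂ = 5.4250 / 2.970 = 1.8266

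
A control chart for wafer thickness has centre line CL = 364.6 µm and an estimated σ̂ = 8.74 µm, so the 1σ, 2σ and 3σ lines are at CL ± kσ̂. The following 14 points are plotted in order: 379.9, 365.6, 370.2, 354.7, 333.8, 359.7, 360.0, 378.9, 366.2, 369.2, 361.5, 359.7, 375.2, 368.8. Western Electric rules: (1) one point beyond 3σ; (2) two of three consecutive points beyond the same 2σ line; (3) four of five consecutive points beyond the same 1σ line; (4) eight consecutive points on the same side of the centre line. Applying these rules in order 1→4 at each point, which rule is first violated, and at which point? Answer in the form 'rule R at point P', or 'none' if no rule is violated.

Zone of each point (C = within 1σ̂, B = 1σ̂–2σ̂, A = 2σ̂–3σ̂, * = beyond 3σ̂; sign = side of CL): 1:+B, 2:+C, 3:+C, 4:-B, 5:-*, 6:-C, 7:-C, 8:+B, 9:+C, 10:+C, 11:-C, 12:-C, 13:+B, 14:+C
Rule 1 (one point beyond the 3σ limits) is satisfied at point 5.

rule 1 at point 5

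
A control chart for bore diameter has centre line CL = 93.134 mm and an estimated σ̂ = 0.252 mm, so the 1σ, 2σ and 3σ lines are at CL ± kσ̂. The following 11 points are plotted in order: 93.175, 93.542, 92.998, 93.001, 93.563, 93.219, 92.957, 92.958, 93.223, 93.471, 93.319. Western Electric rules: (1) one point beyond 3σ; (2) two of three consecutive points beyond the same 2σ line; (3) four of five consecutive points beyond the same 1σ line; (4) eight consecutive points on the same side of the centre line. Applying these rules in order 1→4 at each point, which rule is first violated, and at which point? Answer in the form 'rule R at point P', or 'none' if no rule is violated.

Zone of each point (C = within 1σ̂, B = 1σ̂–2σ̂, A = 2σ̂–3σ̂, * = beyond 3σ̂; sign = side of CL): 1:+C, 2:+B, 3:-C, 4:-C, 5:+B, 6:+C, 7:-C, 8:-C, 9:+C, 10:+B, 11:+C
No rule fires across all 11 points.

none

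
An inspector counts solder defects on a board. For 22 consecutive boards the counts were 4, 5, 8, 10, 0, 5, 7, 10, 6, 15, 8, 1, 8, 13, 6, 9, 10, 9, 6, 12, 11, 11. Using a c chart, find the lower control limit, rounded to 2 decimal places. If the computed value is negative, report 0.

0.00

c̄ = (4 + 5 + 8 + 10 + 0 + 5 + 7 + 10 + 6 + 15 + 8 + 1 + 8 + 13 + 6 + 9 + 10 + 9 + 6 + 12 + 11 + 11) / 22 = 174 / 22 = 7.9091
LCL = c̄ − 3√c̄ = 7.9091 − 3 × 2.8123 = -0.5278 → 0 (cannot be negative)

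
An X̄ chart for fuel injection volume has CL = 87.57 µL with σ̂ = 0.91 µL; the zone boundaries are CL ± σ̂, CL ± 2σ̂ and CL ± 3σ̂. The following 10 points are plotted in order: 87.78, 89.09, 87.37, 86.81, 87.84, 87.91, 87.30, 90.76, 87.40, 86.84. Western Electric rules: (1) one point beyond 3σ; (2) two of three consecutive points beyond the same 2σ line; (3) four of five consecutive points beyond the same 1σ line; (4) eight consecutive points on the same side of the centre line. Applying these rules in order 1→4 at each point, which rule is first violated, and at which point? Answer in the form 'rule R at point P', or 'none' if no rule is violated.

rule 1 at point 8

Zone of each point (C = within 1σ̂, B = 1σ̂–2σ̂, A = 2σ̂–3σ̂, * = beyond 3σ̂; sign = side of CL): 1:+C, 2:+B, 3:-C, 4:-C, 5:+C, 6:+C, 7:-C, 8:+*, 9:-C, 10:-C
Rule 1 (one point beyond the 3σ limits) is satisfied at point 8.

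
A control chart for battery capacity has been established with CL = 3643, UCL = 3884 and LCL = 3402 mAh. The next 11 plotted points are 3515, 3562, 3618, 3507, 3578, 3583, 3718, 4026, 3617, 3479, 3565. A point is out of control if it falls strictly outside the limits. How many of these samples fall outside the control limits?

1

Compare each point to [3402, 3884]: sample 8 = 4026 > UCL.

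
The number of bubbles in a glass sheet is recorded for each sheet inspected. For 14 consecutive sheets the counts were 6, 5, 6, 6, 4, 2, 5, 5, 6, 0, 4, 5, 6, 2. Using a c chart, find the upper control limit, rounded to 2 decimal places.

10.74

c̄ = (6 + 5 + 6 + 6 + 4 + 2 + 5 + 5 + 6 + 0 + 4 + 5 + 6 + 2) / 14 = 62 / 14 = 4.4286
UCL = c̄ + 3√c̄ = 4.4286 + 3 × √4.4286 = 4.4286 + 3 × 2.1044 = 10.7418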